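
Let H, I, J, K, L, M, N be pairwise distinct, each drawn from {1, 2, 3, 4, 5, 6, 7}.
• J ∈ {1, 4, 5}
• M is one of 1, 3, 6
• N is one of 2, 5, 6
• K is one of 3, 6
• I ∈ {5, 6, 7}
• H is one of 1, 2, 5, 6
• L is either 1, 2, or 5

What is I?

7

The 7 variables together cover exactly {1, 2, 3, 4, 5, 6, 7} — 7 values for 7 variables — and 4 appears only in J's list, so J = 4.
The 6 still-open variables together cover exactly {1, 2, 3, 5, 6, 7} — 6 values for 6 variables — and 7 appears only in I's list, so I = 7.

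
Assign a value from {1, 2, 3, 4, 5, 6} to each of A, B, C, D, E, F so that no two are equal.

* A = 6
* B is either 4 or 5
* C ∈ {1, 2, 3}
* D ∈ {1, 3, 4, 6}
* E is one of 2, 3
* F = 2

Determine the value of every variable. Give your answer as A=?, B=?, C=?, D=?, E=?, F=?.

A=6, B=5, C=1, D=4, E=3, F=2

A's domain is down to {6}, so A = 6. Remove 6 from D.
F must be 2 (only option left). So C, E can't be 2.
E's domain is down to {3}, so E = 3. So C, D can't be 3.
That leaves C = 1. So D can't be 1.
D has just one choice, so D = 4. Strike 4 from B.
B has just one choice, so B = 5.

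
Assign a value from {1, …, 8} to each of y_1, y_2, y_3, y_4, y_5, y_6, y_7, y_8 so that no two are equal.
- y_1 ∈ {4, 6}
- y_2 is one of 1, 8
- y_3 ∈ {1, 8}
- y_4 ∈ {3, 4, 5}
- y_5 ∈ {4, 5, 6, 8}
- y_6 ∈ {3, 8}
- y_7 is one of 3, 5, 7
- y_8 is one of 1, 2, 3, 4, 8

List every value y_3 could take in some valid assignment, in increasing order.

1, 8

The 8 variables together cover exactly {1, 2, 3, 4, 5, 6, 7, 8} — 8 values for 8 variables — and 2 appears only in y_8's list, so y_8 = 2.
The 7 still-open variables together cover exactly {1, 3, 4, 5, 6, 7, 8} — 7 values for 7 variables — and 7 appears only in y_7's list, so y_7 = 7.
y_2 and y_3 between them cover only {1, 8} — a naked pair. Remove those values from y_5, y_6.
y_6 has just one choice, so y_6 = 3. Eliminate 3 elsewhere: y_4.
No further eliminations apply; y_3 can still be any of 1, 8.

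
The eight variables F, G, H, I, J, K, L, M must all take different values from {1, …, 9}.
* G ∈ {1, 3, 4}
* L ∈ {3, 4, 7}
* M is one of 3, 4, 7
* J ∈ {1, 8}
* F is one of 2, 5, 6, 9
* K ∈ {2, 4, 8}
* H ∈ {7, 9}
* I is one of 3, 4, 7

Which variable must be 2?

I, L, M between them cover only {3, 4, 7} — a naked triple. Remove those values from G, H, K.
G has just one choice, so G = 1. So J can't be 1.
H's domain is down to {9}, so H = 9. So F can't be 9.
J has just one choice, so J = 8. Eliminate 8 elsewhere: K.
So 2 goes to K.

K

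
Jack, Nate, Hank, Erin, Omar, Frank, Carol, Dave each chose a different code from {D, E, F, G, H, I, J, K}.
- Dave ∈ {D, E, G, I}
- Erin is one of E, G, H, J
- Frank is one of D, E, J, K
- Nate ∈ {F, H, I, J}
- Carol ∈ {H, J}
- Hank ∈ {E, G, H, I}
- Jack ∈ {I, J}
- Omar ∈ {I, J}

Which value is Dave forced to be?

D

The 8 variables draw from only 8 values {D, E, F, G, H, I, J, K}, so each is used; only Nate can be F, hence Nate = F.
The 7 still-open variables draw from only 7 values {D, E, G, H, I, J, K}, so each is used; only Frank can be K, hence Frank = K.
Among the 6 still-open variables, D fits only Dave (and all 6 values in {D, E, G, H, I, J} must be used), so Dave = D.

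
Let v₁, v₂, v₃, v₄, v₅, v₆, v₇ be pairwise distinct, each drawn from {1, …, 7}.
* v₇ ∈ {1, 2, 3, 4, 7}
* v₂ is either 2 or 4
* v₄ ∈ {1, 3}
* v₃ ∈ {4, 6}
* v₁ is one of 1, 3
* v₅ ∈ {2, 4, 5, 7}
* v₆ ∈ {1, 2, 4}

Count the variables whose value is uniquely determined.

The 7 variables together cover exactly {1, 2, 3, 4, 5, 6, 7} — 7 values for 7 variables — and 5 appears only in v₅'s list, so v₅ = 5.
The 6 still-open variables together cover exactly {1, 2, 3, 4, 6, 7} — 6 values for 6 variables — and 6 appears only in v₃'s list, so v₃ = 6.
Among the 5 still-open variables, 7 fits only v₇ (and all 5 values in {1, 2, 3, 4, 7} must be used), so v₇ = 7.
The 2 variables v₁ and v₄ are confined to {1, 3}, which locks those values in; drop them from v₆.
Determined: v₃=6, v₅=5, v₇=7. The other variables each still have more than one consistent value. That makes 3.

3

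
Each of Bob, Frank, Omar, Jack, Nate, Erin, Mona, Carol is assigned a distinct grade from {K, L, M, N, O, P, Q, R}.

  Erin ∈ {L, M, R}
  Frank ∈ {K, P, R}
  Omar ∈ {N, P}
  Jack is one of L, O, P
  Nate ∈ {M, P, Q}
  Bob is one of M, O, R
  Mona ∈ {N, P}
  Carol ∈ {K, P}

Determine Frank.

R

The 8 variables draw from only 8 values {K, L, M, N, O, P, Q, R}, so each is used; only Nate can be Q, hence Nate = Q.
Omar and Mona share exactly the 2 values {N, P}; by pigeonhole those values go to them, so strike N, P from Frank, Jack, Carol.
Carol must be K (only option left). Strike K from Frank.
So Frank = R.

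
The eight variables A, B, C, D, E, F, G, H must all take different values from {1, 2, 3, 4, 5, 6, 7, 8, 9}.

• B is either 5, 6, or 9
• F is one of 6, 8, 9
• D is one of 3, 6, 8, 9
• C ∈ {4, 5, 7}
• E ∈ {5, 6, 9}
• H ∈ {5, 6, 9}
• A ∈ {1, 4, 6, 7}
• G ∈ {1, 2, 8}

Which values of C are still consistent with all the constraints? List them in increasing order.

The 3 variables B, E, H are confined to {5, 6, 9}, which locks those values in; drop them from A, C, D, F.
That leaves F = 8. So D, G can't be 8.
D's domain is down to {3}, so D = 3.
No further eliminations apply; C can still be any of 4, 7.

4, 7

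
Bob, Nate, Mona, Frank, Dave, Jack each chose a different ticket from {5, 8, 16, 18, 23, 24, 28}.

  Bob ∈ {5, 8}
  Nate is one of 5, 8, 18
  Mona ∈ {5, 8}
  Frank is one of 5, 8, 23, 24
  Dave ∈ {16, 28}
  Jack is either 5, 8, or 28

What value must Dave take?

Bob and Mona between them cover only {5, 8} — a naked pair. Remove those values from Nate, Frank, Jack.
That leaves Nate = 18.
Jack must be 28 (only option left). Remove 28 from Dave.
So Dave = 16.

16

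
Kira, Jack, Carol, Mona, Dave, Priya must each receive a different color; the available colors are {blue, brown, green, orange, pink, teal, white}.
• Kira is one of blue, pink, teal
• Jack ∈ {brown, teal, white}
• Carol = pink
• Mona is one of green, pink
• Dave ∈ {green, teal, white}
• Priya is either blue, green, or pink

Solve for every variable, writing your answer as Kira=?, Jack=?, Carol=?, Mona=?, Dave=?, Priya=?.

Carol has just one choice, so Carol = pink. Eliminate pink elsewhere: Kira, Mona, Priya.
Mona's domain is down to {green}, so Mona = green. So Dave, Priya can't be green.
That leaves Priya = blue. Strike blue from Kira.
Kira's domain is down to {teal}, so Kira = teal. Eliminate teal elsewhere: Jack, Dave.
Dave has just one choice, so Dave = white. Remove white from Jack.
That leaves Jack = brown.

Kira=teal, Jack=brown, Carol=pink, Mona=green, Dave=white, Priya=blue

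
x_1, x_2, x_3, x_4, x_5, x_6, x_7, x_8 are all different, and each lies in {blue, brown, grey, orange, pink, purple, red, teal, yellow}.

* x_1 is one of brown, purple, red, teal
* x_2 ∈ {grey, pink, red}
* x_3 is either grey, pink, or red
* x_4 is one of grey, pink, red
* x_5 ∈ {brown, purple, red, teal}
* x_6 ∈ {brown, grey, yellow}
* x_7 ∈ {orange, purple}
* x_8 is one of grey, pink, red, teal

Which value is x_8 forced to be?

teal

The 8 variables together cover exactly {brown, grey, orange, pink, purple, red, teal, yellow} — 8 values for 8 variables — and orange appears only in x_7's list, so x_7 = orange.
The 7 still-open variables draw from only 7 values {brown, grey, pink, purple, red, teal, yellow}, so each is used; only x_6 can be yellow, hence x_6 = yellow.
x_2, x_3, x_4 share exactly the 3 values {grey, pink, red}; by pigeonhole those values go to them, so strike grey, pink, red from x_1, x_5, x_8.
So x_8 = teal.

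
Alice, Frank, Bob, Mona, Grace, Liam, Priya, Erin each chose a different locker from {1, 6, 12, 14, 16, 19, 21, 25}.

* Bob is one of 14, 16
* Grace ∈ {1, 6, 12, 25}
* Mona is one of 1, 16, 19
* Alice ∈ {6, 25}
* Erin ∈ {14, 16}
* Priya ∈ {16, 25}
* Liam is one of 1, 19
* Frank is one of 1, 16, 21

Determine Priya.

25

Among the 8 variables, 12 fits only Grace (and all 8 values in {1, 6, 12, 14, 16, 19, 21, 25} must be used), so Grace = 12.
Among the 7 still-open variables, 6 fits only Alice (and all 7 values in {1, 6, 14, 16, 19, 21, 25} must be used), so Alice = 6.
Among the 6 still-open variables, 21 fits only Frank (and all 6 values in {1, 14, 16, 19, 21, 25} must be used), so Frank = 21.
The 5 still-open variables draw from only 5 values {1, 14, 16, 19, 25}, so each is used; only Priya can be 25, hence Priya = 25.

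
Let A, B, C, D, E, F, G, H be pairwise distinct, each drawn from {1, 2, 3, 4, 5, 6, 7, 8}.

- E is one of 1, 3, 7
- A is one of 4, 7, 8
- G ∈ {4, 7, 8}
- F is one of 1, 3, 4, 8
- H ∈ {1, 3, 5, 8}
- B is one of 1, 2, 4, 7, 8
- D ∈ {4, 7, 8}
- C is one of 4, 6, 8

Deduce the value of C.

The 8 variables together cover exactly {1, 2, 3, 4, 5, 6, 7, 8} — 8 values for 8 variables — and 2 appears only in B's list, so B = 2.
The 7 still-open variables together cover exactly {1, 3, 4, 5, 6, 7, 8} — 7 values for 7 variables — and 5 appears only in H's list, so H = 5.
The 6 still-open variables draw from only 6 values {1, 3, 4, 6, 7, 8}, so each is used; only C can be 6, hence C = 6.

6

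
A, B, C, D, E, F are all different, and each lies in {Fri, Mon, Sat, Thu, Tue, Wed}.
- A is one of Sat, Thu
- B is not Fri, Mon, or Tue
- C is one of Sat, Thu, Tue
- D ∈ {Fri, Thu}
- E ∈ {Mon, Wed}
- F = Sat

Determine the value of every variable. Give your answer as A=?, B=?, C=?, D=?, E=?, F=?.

A=Thu, B=Wed, C=Tue, D=Fri, E=Mon, F=Sat

F has just one choice, so F = Sat. So A, B, C can't be Sat.
A has just one choice, so A = Thu. So B, C, D can't be Thu.
That leaves B = Wed. Strike Wed from E.
C has just one choice, so C = Tue.
That leaves D = Fri.
That leaves E = Mon.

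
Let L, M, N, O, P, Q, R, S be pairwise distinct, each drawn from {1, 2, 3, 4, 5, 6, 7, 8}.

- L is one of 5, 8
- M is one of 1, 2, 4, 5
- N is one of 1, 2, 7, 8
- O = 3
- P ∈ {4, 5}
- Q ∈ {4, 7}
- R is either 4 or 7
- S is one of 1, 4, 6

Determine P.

O has just one choice, so O = 3.
The 7 still-open variables draw from only 7 values {1, 2, 4, 5, 6, 7, 8}, so each is used; only S can be 6, hence S = 6.
The 2 variables Q and R are confined to {4, 7}, which locks those values in; drop them from M, N, P.
So P = 5.

5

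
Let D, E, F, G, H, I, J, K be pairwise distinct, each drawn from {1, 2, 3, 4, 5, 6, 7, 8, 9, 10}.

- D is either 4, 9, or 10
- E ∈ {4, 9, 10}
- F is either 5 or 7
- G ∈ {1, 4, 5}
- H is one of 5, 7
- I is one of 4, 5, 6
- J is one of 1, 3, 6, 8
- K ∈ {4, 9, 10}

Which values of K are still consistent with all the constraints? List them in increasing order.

F and H between them cover only {5, 7} — a naked pair. Remove those values from G, I.
D, E, K share exactly the 3 values {4, 9, 10}; by pigeonhole those values go to them, so strike 4, 9, 10 from G, I.
G's domain is down to {1}, so G = 1. Strike 1 from J.
I has just one choice, so I = 6. Eliminate 6 elsewhere: J.
No further eliminations apply; K can still be any of 4, 9, 10.

4, 9, 10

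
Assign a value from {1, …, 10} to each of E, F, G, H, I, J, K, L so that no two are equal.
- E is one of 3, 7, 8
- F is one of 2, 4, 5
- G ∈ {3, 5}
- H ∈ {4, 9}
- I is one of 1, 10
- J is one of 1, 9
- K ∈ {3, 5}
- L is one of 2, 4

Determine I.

10

The 2 variables G and K are confined to {3, 5}, which locks those values in; drop them from E, F.
F and L share exactly the 2 values {2, 4}; by pigeonhole those values go to them, so strike 2, 4 from H.
H must be 9 (only option left). Remove 9 from J.
That leaves J = 1. So I can't be 1.
So I = 10.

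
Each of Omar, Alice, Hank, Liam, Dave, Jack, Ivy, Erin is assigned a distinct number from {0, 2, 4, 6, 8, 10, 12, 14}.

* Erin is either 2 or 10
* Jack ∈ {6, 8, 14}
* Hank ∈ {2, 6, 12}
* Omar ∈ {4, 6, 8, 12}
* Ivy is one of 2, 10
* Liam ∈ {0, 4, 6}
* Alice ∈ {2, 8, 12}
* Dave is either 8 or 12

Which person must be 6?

Hank

The 8 variables together cover exactly {0, 2, 4, 6, 8, 10, 12, 14} — 8 values for 8 variables — and 0 appears only in Liam's list, so Liam = 0.
The 7 still-open variables draw from only 7 values {2, 4, 6, 8, 10, 12, 14}, so each is used; only Omar can be 4, hence Omar = 4.
Among the 6 still-open variables, 14 fits only Jack (and all 6 values in {2, 6, 8, 10, 12, 14} must be used), so Jack = 14.
The 5 still-open variables draw from only 5 values {2, 6, 8, 10, 12}, so each is used; only Hank can be 6, hence Hank = 6.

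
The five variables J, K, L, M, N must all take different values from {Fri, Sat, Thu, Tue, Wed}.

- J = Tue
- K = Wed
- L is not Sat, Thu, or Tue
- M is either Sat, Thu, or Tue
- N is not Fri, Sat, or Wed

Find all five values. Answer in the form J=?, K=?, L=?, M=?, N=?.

J must be Tue (only option left). Eliminate Tue elsewhere: M, N.
That leaves K = Wed. Strike Wed from L.
L must be Fri (only option left).
That leaves N = Thu. Eliminate Thu elsewhere: M.
M has just one choice, so M = Sat.

J=Tue, K=Wed, L=Fri, M=Sat, N=Thu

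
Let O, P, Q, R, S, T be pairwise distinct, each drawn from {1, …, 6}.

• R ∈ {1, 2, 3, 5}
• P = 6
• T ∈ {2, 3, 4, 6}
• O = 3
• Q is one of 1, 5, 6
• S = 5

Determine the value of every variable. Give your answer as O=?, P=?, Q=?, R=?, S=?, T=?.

O must be 3 (only option left). Strike 3 from R, T.
That leaves P = 6. Eliminate 6 elsewhere: Q, T.
S has just one choice, so S = 5. So Q, R can't be 5.
Q has just one choice, so Q = 1. Remove 1 from R.
R must be 2 (only option left). So T can't be 2.
T must be 4 (only option left).

O=3, P=6, Q=1, R=2, S=5, T=4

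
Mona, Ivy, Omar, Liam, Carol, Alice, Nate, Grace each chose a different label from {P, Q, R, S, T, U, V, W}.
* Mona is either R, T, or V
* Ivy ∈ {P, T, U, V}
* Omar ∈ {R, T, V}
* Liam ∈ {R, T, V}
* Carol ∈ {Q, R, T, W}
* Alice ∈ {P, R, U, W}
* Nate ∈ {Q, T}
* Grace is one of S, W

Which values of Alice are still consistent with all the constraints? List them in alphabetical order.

Among the 8 variables, S fits only Grace (and all 8 values in {P, Q, R, S, T, U, V, W} must be used), so Grace = S.
The 3 variables Mona, Omar, Liam are confined to {R, T, V}, which locks those values in; drop them from Ivy, Carol, Alice, Nate.
Nate must be Q (only option left). Remove Q from Carol.
Carol's domain is down to {W}, so Carol = W. Eliminate W elsewhere: Alice.
No further eliminations apply; Alice can still be any of P, U.

P, U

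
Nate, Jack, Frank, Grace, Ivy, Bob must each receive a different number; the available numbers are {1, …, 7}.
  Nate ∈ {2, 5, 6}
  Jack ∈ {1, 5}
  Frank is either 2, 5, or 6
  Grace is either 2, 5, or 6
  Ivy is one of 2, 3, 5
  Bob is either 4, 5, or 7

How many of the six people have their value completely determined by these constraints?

2

Nate, Frank, Grace between them cover only {2, 5, 6} — a naked triple. Remove those values from Jack, Ivy, Bob.
Jack must be 1 (only option left).
That leaves Ivy = 3.
Determined: Jack=1, Ivy=3. The other people each still have more than one consistent value. That makes 2.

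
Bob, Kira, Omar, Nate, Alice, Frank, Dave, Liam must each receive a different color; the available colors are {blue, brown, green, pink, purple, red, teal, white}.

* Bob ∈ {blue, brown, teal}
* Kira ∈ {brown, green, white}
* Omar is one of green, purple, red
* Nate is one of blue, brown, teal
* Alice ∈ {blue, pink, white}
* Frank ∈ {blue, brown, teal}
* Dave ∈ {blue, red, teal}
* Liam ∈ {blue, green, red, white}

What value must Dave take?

The 8 variables draw from only 8 values {blue, brown, green, pink, purple, red, teal, white}, so each is used; only Alice can be pink, hence Alice = pink.
The 7 still-open variables draw from only 7 values {blue, brown, green, purple, red, teal, white}, so each is used; only Omar can be purple, hence Omar = purple.
Bob, Nate, Frank share exactly the 3 values {blue, brown, teal}; by pigeonhole those values go to them, so strike blue, brown, teal from Kira, Dave, Liam.
So Dave = red.

red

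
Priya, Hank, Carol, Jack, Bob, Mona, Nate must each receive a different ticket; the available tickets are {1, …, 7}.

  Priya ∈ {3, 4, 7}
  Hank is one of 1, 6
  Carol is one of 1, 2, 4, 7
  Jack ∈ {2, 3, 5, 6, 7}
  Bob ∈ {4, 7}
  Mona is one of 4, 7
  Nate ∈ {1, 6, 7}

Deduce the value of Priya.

3

The 7 variables together cover exactly {1, 2, 3, 4, 5, 6, 7} — 7 values for 7 variables — and 5 appears only in Jack's list, so Jack = 5.
Among the 6 still-open variables, 2 fits only Carol (and all 6 values in {1, 2, 3, 4, 6, 7} must be used), so Carol = 2.
The 5 still-open variables together cover exactly {1, 3, 4, 6, 7} — 5 values for 5 variables — and 3 appears only in Priya's list, so Priya = 3.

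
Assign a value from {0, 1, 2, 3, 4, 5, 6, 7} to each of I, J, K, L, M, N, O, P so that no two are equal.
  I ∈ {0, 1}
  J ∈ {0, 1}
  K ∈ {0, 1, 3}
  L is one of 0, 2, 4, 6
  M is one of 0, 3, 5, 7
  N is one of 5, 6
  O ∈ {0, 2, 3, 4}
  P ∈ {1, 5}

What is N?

6

The 8 variables draw from only 8 values {0, 1, 2, 3, 4, 5, 6, 7}, so each is used; only M can be 7, hence M = 7.
The 2 variables I and J are confined to {0, 1}, which locks those values in; drop them from K, L, O, P.
That leaves K = 3. So O can't be 3.
P must be 5 (only option left). So N can't be 5.
So N = 6.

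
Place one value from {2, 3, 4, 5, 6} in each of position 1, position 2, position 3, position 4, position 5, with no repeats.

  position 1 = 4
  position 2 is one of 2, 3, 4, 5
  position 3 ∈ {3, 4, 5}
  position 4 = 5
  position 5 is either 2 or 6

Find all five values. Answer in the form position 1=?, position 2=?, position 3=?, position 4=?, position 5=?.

position 1=4, position 2=2, position 3=3, position 4=5, position 5=6

position 1's domain is down to {4}, so position 1 = 4. So position 2, position 3 can't be 4.
That leaves position 4 = 5. Remove 5 from position 2, position 3.
That leaves position 3 = 3. Strike 3 from position 2.
That leaves position 2 = 2. Strike 2 from position 5.
That leaves position 5 = 6.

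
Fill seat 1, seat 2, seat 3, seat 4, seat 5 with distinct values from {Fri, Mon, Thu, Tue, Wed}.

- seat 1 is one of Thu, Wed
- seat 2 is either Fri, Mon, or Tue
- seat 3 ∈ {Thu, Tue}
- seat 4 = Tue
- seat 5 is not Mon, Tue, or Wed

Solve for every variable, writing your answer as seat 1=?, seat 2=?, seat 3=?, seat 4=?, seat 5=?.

seat 4's domain is down to {Tue}, so seat 4 = Tue. So seat 2, seat 3 can't be Tue.
seat 3 has just one choice, so seat 3 = Thu. So seat 1, seat 5 can't be Thu.
seat 5 has just one choice, so seat 5 = Fri. Strike Fri from seat 2.
That leaves seat 1 = Wed.
seat 2 has just one choice, so seat 2 = Mon.

seat 1=Wed, seat 2=Mon, seat 3=Thu, seat 4=Tue, seat 5=Fri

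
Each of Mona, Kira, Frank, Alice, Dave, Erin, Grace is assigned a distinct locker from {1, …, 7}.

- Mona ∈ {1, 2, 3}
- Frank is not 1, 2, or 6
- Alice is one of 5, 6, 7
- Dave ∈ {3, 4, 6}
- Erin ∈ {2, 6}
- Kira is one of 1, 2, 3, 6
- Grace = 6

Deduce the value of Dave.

Grace has just one choice, so Grace = 6. Strike 6 from Kira, Alice, Dave, Erin.
That leaves Erin = 2. So Mona, Kira can't be 2.
Mona and Kira share exactly the 2 values {1, 3}; by pigeonhole those values go to them, so strike 1, 3 from Frank, Dave.
So Dave = 4.

4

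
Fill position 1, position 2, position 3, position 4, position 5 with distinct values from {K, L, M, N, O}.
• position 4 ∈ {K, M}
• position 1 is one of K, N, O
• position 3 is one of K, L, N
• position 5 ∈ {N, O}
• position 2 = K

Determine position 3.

position 2 must be K (only option left). Eliminate K elsewhere: position 1, position 3, position 4.
position 4's domain is down to {M}, so position 4 = M.
Among the 3 still-open variables, L fits only position 3 (and all 3 values in {L, N, O} must be used), so position 3 = L.

L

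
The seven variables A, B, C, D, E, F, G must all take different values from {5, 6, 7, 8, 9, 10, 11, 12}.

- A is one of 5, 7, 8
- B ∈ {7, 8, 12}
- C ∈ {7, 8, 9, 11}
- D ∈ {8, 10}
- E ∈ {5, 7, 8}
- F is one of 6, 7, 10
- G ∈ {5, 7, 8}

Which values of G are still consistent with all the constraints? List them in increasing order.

5, 7, 8

A, E, G share exactly the 3 values {5, 7, 8}; by pigeonhole those values go to them, so strike 5, 7, 8 from B, C, D, F.
B has just one choice, so B = 12.
That leaves D = 10. Eliminate 10 elsewhere: F.
F must be 6 (only option left).
No further eliminations apply; G can still be any of 5, 7, 8.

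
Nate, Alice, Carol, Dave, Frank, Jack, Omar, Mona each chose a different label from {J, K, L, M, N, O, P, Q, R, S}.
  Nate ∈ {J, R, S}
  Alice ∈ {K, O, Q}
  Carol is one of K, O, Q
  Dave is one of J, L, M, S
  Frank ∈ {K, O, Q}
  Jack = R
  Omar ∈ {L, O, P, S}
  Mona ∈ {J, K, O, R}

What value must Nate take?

S

Jack's domain is down to {R}, so Jack = R. Remove R from Nate, Mona.
Alice, Carol, Frank between them cover only {K, O, Q} — a naked triple. Remove those values from Omar, Mona.
Mona must be J (only option left). Eliminate J elsewhere: Nate, Dave.
So Nate = S.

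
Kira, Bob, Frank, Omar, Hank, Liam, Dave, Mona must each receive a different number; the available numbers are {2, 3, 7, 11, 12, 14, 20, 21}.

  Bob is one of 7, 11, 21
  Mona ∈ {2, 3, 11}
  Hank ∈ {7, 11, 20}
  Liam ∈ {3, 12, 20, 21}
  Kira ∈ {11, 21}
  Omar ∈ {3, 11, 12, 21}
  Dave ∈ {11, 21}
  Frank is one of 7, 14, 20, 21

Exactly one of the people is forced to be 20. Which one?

Hank

The 8 variables draw from only 8 values {2, 3, 7, 11, 12, 14, 20, 21}, so each is used; only Mona can be 2, hence Mona = 2.
The 7 still-open variables draw from only 7 values {3, 7, 11, 12, 14, 20, 21}, so each is used; only Frank can be 14, hence Frank = 14.
The 2 variables Kira and Dave are confined to {11, 21}, which locks those values in; drop them from Bob, Omar, Hank, Liam.
Bob has just one choice, so Bob = 7. So Hank can't be 7.
So 20 goes to Hank.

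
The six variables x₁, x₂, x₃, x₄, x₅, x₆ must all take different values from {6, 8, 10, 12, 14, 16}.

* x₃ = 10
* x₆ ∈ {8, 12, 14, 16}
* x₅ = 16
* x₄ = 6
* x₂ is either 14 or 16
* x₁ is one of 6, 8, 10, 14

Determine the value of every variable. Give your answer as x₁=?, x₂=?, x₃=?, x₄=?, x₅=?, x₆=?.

x₃ must be 10 (only option left). Eliminate 10 elsewhere: x₁.
x₄ has just one choice, so x₄ = 6. Remove 6 from x₁.
That leaves x₅ = 16. Eliminate 16 elsewhere: x₂, x₆.
x₂ has just one choice, so x₂ = 14. So x₁, x₆ can't be 14.
That leaves x₁ = 8. Remove 8 from x₆.
x₆ has just one choice, so x₆ = 12.

x₁=8, x₂=14, x₃=10, x₄=6, x₅=16, x₆=12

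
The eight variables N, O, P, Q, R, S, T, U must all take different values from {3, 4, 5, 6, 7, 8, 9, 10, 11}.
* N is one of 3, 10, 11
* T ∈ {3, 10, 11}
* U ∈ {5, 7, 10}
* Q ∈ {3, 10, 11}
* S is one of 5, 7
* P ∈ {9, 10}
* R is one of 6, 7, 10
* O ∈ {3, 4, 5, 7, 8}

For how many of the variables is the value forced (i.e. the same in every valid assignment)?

The 3 variables N, Q, T are confined to {3, 10, 11}, which locks those values in; drop them from O, P, R, U.
P has just one choice, so P = 9.
S and U share exactly the 2 values {5, 7}; by pigeonhole those values go to them, so strike 5, 7 from O, R.
That leaves R = 6.
Determined: P=9, R=6. The other variables each still have more than one consistent value. That makes 2.

2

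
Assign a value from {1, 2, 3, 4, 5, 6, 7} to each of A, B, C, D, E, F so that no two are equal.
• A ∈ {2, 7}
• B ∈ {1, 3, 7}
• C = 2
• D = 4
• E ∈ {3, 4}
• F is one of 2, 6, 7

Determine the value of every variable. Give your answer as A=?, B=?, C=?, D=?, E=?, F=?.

A=7, B=1, C=2, D=4, E=3, F=6

C's domain is down to {2}, so C = 2. Strike 2 from A, F.
D has just one choice, so D = 4. So E can't be 4.
E must be 3 (only option left). Remove 3 from B.
That leaves A = 7. Remove 7 from B, F.
B has just one choice, so B = 1.
F must be 6 (only option left).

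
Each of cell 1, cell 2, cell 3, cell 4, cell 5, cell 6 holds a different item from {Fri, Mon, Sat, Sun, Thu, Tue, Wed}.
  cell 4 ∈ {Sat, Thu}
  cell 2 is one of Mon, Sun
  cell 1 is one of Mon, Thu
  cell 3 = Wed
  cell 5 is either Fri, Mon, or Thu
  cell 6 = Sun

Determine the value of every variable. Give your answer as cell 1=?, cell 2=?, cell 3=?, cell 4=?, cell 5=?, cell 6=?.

cell 1=Thu, cell 2=Mon, cell 3=Wed, cell 4=Sat, cell 5=Fri, cell 6=Sun

cell 3's domain is down to {Wed}, so cell 3 = Wed.
cell 6's domain is down to {Sun}, so cell 6 = Sun. Strike Sun from cell 2.
cell 2's domain is down to {Mon}, so cell 2 = Mon. Strike Mon from cell 1, cell 5.
That leaves cell 1 = Thu. Strike Thu from cell 4, cell 5.
cell 4 must be Sat (only option left).
cell 5 has just one choice, so cell 5 = Fri.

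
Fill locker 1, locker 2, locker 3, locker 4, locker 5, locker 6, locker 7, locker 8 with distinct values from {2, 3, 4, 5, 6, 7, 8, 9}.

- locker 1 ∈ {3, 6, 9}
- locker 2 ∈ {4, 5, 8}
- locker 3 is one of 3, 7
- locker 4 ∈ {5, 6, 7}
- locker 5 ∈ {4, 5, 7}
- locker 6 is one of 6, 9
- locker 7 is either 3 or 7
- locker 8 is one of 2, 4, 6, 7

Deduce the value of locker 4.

5

Among the 8 variables, 2 fits only locker 8 (and all 8 values in {2, 3, 4, 5, 6, 7, 8, 9} must be used), so locker 8 = 2.
Among the 7 still-open variables, 8 fits only locker 2 (and all 7 values in {3, 4, 5, 6, 7, 8, 9} must be used), so locker 2 = 8.
The 6 still-open variables together cover exactly {3, 4, 5, 6, 7, 9} — 6 values for 6 variables — and 4 appears only in locker 5's list, so locker 5 = 4.
The 5 still-open variables together cover exactly {3, 5, 6, 7, 9} — 5 values for 5 variables — and 5 appears only in locker 4's list, so locker 4 = 5.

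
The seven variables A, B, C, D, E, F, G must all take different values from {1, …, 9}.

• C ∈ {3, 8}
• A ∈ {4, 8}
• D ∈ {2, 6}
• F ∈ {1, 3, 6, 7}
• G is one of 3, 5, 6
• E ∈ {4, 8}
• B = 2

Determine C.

B has just one choice, so B = 2. Remove 2 from D.
That leaves D = 6. So F, G can't be 6.
A and E between them cover only {4, 8} — a naked pair. Remove those values from C.
So C = 3.

3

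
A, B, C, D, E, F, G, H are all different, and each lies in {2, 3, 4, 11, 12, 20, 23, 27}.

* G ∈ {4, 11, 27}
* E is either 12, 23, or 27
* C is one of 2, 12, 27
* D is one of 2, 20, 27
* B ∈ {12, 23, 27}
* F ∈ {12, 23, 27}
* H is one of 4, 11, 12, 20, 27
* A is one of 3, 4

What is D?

20

The 8 variables together cover exactly {2, 3, 4, 11, 12, 20, 23, 27} — 8 values for 8 variables — and 3 appears only in A's list, so A = 3.
The 3 variables B, E, F are confined to {12, 23, 27}, which locks those values in; drop them from C, D, G, H.
C's domain is down to {2}, so C = 2. Eliminate 2 elsewhere: D.
So D = 20.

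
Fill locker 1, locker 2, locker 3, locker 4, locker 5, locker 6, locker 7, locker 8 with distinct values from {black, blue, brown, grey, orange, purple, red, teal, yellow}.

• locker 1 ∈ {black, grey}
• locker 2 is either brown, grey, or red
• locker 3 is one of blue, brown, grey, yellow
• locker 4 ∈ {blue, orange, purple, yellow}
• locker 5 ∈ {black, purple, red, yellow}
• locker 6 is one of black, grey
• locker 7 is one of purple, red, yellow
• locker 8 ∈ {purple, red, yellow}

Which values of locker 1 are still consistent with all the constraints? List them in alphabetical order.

The 8 variables draw from only 8 values {black, blue, brown, grey, orange, purple, red, yellow}, so each is used; only locker 4 can be orange, hence locker 4 = orange.
The 7 still-open variables together cover exactly {black, blue, brown, grey, purple, red, yellow} — 7 values for 7 variables — and blue appears only in locker 3's list, so locker 3 = blue.
The 6 still-open variables draw from only 6 values {black, brown, grey, purple, red, yellow}, so each is used; only locker 2 can be brown, hence locker 2 = brown.
locker 1 and locker 6 share exactly the 2 values {black, grey}; by pigeonhole those values go to them, so strike black, grey from locker 5.
No further eliminations apply; locker 1 can still be any of black, grey.

black, grey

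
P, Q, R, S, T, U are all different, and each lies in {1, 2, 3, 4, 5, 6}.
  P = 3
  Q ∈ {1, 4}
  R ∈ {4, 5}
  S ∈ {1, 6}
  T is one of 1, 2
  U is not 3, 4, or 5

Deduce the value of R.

P must be 3 (only option left).
Among the 5 still-open variables, 5 fits only R (and all 5 values in {1, 2, 4, 5, 6} must be used), so R = 5.

5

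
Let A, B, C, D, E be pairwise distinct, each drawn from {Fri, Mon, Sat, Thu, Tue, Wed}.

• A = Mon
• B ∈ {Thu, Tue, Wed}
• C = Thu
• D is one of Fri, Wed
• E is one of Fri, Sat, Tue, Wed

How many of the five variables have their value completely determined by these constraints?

A's domain is down to {Mon}, so A = Mon.
C's domain is down to {Thu}, so C = Thu. Strike Thu from B.
Determined: A=Mon, C=Thu. The other variables each still have more than one consistent value. That makes 2.

2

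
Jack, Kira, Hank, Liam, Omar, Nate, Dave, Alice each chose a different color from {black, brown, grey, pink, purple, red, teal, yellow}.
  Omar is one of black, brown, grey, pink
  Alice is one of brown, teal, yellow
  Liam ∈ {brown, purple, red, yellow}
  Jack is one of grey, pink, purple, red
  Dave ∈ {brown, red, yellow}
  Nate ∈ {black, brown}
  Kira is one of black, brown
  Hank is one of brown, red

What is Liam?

The 8 variables together cover exactly {black, brown, grey, pink, purple, red, teal, yellow} — 8 values for 8 variables — and teal appears only in Alice's list, so Alice = teal.
The 2 variables Kira and Nate are confined to {black, brown}, which locks those values in; drop them from Hank, Liam, Omar, Dave.
Hank must be red (only option left). Remove red from Jack, Liam, Dave.
That leaves Dave = yellow. Remove yellow from Liam.
So Liam = purple.

purple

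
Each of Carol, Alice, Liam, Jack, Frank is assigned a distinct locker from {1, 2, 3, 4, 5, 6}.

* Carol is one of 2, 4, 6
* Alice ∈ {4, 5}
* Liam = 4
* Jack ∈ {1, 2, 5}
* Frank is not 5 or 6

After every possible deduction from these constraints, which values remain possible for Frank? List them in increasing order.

1, 2, 3

Liam must be 4 (only option left). Eliminate 4 elsewhere: Carol, Alice, Frank.
Alice's domain is down to {5}, so Alice = 5. Eliminate 5 elsewhere: Jack.
No further eliminations apply; Frank can still be any of 1, 2, 3.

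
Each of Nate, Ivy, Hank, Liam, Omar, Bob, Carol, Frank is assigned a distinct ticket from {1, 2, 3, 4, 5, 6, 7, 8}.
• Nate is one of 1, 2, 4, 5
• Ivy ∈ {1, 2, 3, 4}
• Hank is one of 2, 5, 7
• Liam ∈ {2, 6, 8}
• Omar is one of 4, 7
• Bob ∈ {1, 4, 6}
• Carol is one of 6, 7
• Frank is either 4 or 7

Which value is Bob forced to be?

The 8 variables draw from only 8 values {1, 2, 3, 4, 5, 6, 7, 8}, so each is used; only Ivy can be 3, hence Ivy = 3.
The 7 still-open variables together cover exactly {1, 2, 4, 5, 6, 7, 8} — 7 values for 7 variables — and 8 appears only in Liam's list, so Liam = 8.
The 2 variables Omar and Frank are confined to {4, 7}, which locks those values in; drop them from Nate, Hank, Bob, Carol.
That leaves Carol = 6. Strike 6 from Bob.
So Bob = 1.

1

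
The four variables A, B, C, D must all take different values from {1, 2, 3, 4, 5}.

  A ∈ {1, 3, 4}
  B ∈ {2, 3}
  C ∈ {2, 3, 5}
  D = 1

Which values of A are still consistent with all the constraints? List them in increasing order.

D's domain is down to {1}, so D = 1. Strike 1 from A.
No further eliminations apply; A can still be any of 3, 4.

3, 4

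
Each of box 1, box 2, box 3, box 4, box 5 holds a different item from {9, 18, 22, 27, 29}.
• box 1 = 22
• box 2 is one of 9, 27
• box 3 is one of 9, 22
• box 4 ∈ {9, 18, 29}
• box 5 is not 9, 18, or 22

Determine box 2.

27

box 1 must be 22 (only option left). So box 3 can't be 22.
box 3 must be 9 (only option left). Strike 9 from box 2, box 4.
So box 2 = 27.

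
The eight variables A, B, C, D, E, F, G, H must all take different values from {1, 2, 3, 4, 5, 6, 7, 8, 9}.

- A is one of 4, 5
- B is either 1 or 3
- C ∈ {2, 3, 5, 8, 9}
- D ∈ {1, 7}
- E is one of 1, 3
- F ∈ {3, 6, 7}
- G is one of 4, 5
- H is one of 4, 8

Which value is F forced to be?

6

A and G between them cover only {4, 5} — a naked pair. Remove those values from C, H.
H must be 8 (only option left). So C can't be 8.
B and E share exactly the 2 values {1, 3}; by pigeonhole those values go to them, so strike 1, 3 from C, D, F.
That leaves D = 7. Eliminate 7 elsewhere: F.
So F = 6.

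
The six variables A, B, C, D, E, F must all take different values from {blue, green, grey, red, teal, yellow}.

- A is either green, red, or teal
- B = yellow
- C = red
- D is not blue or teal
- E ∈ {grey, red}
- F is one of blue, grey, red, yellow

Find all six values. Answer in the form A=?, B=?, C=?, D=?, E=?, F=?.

B's domain is down to {yellow}, so B = yellow. Strike yellow from D, F.
C's domain is down to {red}, so C = red. Strike red from A, D, E, F.
E must be grey (only option left). Eliminate grey elsewhere: D, F.
F must be blue (only option left).
D has just one choice, so D = green. Strike green from A.
A has just one choice, so A = teal.

A=teal, B=yellow, C=red, D=green, E=grey, F=blue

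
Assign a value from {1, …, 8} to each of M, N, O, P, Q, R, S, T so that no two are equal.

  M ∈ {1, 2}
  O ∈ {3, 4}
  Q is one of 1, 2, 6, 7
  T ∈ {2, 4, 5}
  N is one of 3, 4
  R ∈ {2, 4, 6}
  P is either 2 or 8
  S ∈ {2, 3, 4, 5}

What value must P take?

Among the 8 variables, 7 fits only Q (and all 8 values in {1, 2, 3, 4, 5, 6, 7, 8} must be used), so Q = 7.
Among the 7 still-open variables, 1 fits only M (and all 7 values in {1, 2, 3, 4, 5, 6, 8} must be used), so M = 1.
The 6 still-open variables together cover exactly {2, 3, 4, 5, 6, 8} — 6 values for 6 variables — and 6 appears only in R's list, so R = 6.
Among the 5 still-open variables, 8 fits only P (and all 5 values in {2, 3, 4, 5, 8} must be used), so P = 8.

8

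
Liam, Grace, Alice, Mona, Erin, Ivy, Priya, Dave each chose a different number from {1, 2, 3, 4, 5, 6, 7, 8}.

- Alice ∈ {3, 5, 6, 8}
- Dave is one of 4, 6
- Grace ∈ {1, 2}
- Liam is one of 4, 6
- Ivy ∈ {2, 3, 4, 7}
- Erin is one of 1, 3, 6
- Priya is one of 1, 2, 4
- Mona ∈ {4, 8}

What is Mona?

The 8 variables together cover exactly {1, 2, 3, 4, 5, 6, 7, 8} — 8 values for 8 variables — and 5 appears only in Alice's list, so Alice = 5.
The 7 still-open variables draw from only 7 values {1, 2, 3, 4, 6, 7, 8}, so each is used; only Ivy can be 7, hence Ivy = 7.
Among the 6 still-open variables, 3 fits only Erin (and all 6 values in {1, 2, 3, 4, 6, 8} must be used), so Erin = 3.
The 5 still-open variables together cover exactly {1, 2, 4, 6, 8} — 5 values for 5 variables — and 8 appears only in Mona's list, so Mona = 8.

8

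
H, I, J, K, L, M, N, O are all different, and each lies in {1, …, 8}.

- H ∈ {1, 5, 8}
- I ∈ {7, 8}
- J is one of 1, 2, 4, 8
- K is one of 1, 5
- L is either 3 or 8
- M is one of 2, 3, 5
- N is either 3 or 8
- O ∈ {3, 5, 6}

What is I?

7

The 8 variables draw from only 8 values {1, 2, 3, 4, 5, 6, 7, 8}, so each is used; only J can be 4, hence J = 4.
The 7 still-open variables together cover exactly {1, 2, 3, 5, 6, 7, 8} — 7 values for 7 variables — and 2 appears only in M's list, so M = 2.
The 6 still-open variables together cover exactly {1, 3, 5, 6, 7, 8} — 6 values for 6 variables — and 6 appears only in O's list, so O = 6.
The 5 still-open variables draw from only 5 values {1, 3, 5, 7, 8}, so each is used; only I can be 7, hence I = 7.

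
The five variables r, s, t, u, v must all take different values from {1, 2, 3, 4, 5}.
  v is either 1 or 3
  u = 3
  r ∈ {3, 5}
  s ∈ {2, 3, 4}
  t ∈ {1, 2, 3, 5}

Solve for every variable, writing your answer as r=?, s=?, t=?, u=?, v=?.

r=5, s=4, t=2, u=3, v=1

u's domain is down to {3}, so u = 3. Remove 3 from r, s, t, v.
That leaves v = 1. Remove 1 from t.
r must be 5 (only option left). Remove 5 from t.
t has just one choice, so t = 2. Remove 2 from s.
s must be 4 (only option left).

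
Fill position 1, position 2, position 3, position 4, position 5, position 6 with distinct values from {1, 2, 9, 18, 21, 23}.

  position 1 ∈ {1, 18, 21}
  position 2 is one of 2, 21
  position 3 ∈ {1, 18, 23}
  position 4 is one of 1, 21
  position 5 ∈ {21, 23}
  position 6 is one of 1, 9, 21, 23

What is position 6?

9

The 6 variables together cover exactly {1, 2, 9, 18, 21, 23} — 6 values for 6 variables — and 2 appears only in position 2's list, so position 2 = 2.
The 5 still-open variables draw from only 5 values {1, 9, 18, 21, 23}, so each is used; only position 6 can be 9, hence position 6 = 9.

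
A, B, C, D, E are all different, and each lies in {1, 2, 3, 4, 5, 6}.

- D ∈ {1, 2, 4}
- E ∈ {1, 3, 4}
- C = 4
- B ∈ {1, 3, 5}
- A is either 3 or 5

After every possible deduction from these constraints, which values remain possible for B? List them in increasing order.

1, 3, 5

C has just one choice, so C = 4. Eliminate 4 elsewhere: D, E.
Among the 4 still-open variables, 2 fits only D (and all 4 values in {1, 2, 3, 5} must be used), so D = 2.
No further eliminations apply; B can still be any of 1, 3, 5.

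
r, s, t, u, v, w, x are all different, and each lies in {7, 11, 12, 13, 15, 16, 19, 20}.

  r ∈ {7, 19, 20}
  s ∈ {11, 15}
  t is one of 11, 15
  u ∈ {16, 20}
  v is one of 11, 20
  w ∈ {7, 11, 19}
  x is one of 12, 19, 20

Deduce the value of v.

The 7 variables draw from only 7 values {7, 11, 12, 15, 16, 19, 20}, so each is used; only x can be 12, hence x = 12.
The 6 still-open variables together cover exactly {7, 11, 15, 16, 19, 20} — 6 values for 6 variables — and 16 appears only in u's list, so u = 16.
The 2 variables s and t are confined to {11, 15}, which locks those values in; drop them from v, w.
So v = 20.

20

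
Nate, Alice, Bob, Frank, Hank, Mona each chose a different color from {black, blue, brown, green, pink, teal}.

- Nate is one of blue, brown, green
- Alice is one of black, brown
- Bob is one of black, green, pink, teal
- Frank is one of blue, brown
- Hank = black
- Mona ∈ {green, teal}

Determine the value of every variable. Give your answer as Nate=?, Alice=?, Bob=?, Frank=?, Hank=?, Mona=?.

Nate=green, Alice=brown, Bob=pink, Frank=blue, Hank=black, Mona=teal

Hank must be black (only option left). Remove black from Alice, Bob.
That leaves Alice = brown. Strike brown from Nate, Frank.
Frank must be blue (only option left). Strike blue from Nate.
Nate must be green (only option left). Strike green from Bob, Mona.
Mona's domain is down to {teal}, so Mona = teal. Remove teal from Bob.
Bob must be pink (only option left).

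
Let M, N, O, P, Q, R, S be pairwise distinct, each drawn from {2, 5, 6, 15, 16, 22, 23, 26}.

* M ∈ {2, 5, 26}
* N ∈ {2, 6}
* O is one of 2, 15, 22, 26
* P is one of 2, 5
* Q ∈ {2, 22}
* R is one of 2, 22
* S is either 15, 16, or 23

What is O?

15

Q and R between them cover only {2, 22} — a naked pair. Remove those values from M, N, O, P.
N's domain is down to {6}, so N = 6.
P's domain is down to {5}, so P = 5. Eliminate 5 elsewhere: M.
M's domain is down to {26}, so M = 26. Remove 26 from O.
So O = 15.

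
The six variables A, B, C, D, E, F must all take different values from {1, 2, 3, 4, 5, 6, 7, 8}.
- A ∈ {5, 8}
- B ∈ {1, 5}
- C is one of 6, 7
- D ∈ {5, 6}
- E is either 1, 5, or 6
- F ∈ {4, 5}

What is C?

7

Among the 6 variables, 4 fits only F (and all 6 values in {1, 4, 5, 6, 7, 8} must be used), so F = 4.
The 5 still-open variables together cover exactly {1, 5, 6, 7, 8} — 5 values for 5 variables — and 7 appears only in C's list, so C = 7.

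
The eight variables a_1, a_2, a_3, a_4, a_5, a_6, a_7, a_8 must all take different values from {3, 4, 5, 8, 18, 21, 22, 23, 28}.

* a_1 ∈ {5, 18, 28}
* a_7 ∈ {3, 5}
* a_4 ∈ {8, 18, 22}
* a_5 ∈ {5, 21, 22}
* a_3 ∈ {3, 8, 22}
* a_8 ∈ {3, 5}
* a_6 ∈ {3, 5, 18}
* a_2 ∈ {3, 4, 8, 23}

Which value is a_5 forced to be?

a_7 and a_8 between them cover only {3, 5} — a naked pair. Remove those values from a_1, a_2, a_3, a_5, a_6.
a_6's domain is down to {18}, so a_6 = 18. So a_1, a_4 can't be 18.
a_1's domain is down to {28}, so a_1 = 28.
The 2 variables a_3 and a_4 are confined to {8, 22}, which locks those values in; drop them from a_2, a_5.
So a_5 = 21.

21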